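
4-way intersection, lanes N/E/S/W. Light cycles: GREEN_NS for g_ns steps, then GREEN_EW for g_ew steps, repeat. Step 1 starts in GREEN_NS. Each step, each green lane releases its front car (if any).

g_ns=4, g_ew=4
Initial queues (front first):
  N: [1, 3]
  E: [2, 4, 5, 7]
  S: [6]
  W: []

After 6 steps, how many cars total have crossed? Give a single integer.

Answer: 5

Derivation:
Step 1 [NS]: N:car1-GO,E:wait,S:car6-GO,W:wait | queues: N=1 E=4 S=0 W=0
Step 2 [NS]: N:car3-GO,E:wait,S:empty,W:wait | queues: N=0 E=4 S=0 W=0
Step 3 [NS]: N:empty,E:wait,S:empty,W:wait | queues: N=0 E=4 S=0 W=0
Step 4 [NS]: N:empty,E:wait,S:empty,W:wait | queues: N=0 E=4 S=0 W=0
Step 5 [EW]: N:wait,E:car2-GO,S:wait,W:empty | queues: N=0 E=3 S=0 W=0
Step 6 [EW]: N:wait,E:car4-GO,S:wait,W:empty | queues: N=0 E=2 S=0 W=0
Cars crossed by step 6: 5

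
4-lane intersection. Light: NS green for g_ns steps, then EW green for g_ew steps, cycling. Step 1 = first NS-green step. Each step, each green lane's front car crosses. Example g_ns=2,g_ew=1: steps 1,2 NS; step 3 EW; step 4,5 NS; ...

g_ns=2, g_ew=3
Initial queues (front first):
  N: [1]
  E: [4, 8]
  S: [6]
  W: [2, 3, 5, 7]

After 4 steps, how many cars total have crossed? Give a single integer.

Step 1 [NS]: N:car1-GO,E:wait,S:car6-GO,W:wait | queues: N=0 E=2 S=0 W=4
Step 2 [NS]: N:empty,E:wait,S:empty,W:wait | queues: N=0 E=2 S=0 W=4
Step 3 [EW]: N:wait,E:car4-GO,S:wait,W:car2-GO | queues: N=0 E=1 S=0 W=3
Step 4 [EW]: N:wait,E:car8-GO,S:wait,W:car3-GO | queues: N=0 E=0 S=0 W=2
Cars crossed by step 4: 6

Answer: 6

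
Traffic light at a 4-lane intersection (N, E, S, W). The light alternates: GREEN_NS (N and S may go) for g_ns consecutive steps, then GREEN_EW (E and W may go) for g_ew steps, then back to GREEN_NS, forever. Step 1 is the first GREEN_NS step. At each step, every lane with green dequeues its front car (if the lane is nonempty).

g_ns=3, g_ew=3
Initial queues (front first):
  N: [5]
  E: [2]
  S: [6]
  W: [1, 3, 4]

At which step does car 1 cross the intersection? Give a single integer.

Step 1 [NS]: N:car5-GO,E:wait,S:car6-GO,W:wait | queues: N=0 E=1 S=0 W=3
Step 2 [NS]: N:empty,E:wait,S:empty,W:wait | queues: N=0 E=1 S=0 W=3
Step 3 [NS]: N:empty,E:wait,S:empty,W:wait | queues: N=0 E=1 S=0 W=3
Step 4 [EW]: N:wait,E:car2-GO,S:wait,W:car1-GO | queues: N=0 E=0 S=0 W=2
Step 5 [EW]: N:wait,E:empty,S:wait,W:car3-GO | queues: N=0 E=0 S=0 W=1
Step 6 [EW]: N:wait,E:empty,S:wait,W:car4-GO | queues: N=0 E=0 S=0 W=0
Car 1 crosses at step 4

4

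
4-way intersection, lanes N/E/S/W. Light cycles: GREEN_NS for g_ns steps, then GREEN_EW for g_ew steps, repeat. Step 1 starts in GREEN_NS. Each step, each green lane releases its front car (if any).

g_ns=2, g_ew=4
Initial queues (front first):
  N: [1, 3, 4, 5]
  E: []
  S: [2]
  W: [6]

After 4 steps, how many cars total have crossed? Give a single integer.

Step 1 [NS]: N:car1-GO,E:wait,S:car2-GO,W:wait | queues: N=3 E=0 S=0 W=1
Step 2 [NS]: N:car3-GO,E:wait,S:empty,W:wait | queues: N=2 E=0 S=0 W=1
Step 3 [EW]: N:wait,E:empty,S:wait,W:car6-GO | queues: N=2 E=0 S=0 W=0
Step 4 [EW]: N:wait,E:empty,S:wait,W:empty | queues: N=2 E=0 S=0 W=0
Cars crossed by step 4: 4

Answer: 4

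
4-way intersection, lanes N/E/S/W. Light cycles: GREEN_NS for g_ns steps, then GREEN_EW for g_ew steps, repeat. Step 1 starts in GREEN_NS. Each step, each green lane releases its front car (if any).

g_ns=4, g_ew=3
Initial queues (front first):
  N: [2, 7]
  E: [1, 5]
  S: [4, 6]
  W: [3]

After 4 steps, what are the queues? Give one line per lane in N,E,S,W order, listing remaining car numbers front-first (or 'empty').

Step 1 [NS]: N:car2-GO,E:wait,S:car4-GO,W:wait | queues: N=1 E=2 S=1 W=1
Step 2 [NS]: N:car7-GO,E:wait,S:car6-GO,W:wait | queues: N=0 E=2 S=0 W=1
Step 3 [NS]: N:empty,E:wait,S:empty,W:wait | queues: N=0 E=2 S=0 W=1
Step 4 [NS]: N:empty,E:wait,S:empty,W:wait | queues: N=0 E=2 S=0 W=1

N: empty
E: 1 5
S: empty
W: 3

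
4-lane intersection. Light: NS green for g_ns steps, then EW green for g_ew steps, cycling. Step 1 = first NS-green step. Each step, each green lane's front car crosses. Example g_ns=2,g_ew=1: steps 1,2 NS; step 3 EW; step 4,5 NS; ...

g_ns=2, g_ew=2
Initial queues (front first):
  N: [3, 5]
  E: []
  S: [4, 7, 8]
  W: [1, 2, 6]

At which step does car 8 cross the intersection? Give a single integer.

Step 1 [NS]: N:car3-GO,E:wait,S:car4-GO,W:wait | queues: N=1 E=0 S=2 W=3
Step 2 [NS]: N:car5-GO,E:wait,S:car7-GO,W:wait | queues: N=0 E=0 S=1 W=3
Step 3 [EW]: N:wait,E:empty,S:wait,W:car1-GO | queues: N=0 E=0 S=1 W=2
Step 4 [EW]: N:wait,E:empty,S:wait,W:car2-GO | queues: N=0 E=0 S=1 W=1
Step 5 [NS]: N:empty,E:wait,S:car8-GO,W:wait | queues: N=0 E=0 S=0 W=1
Step 6 [NS]: N:empty,E:wait,S:empty,W:wait | queues: N=0 E=0 S=0 W=1
Step 7 [EW]: N:wait,E:empty,S:wait,W:car6-GO | queues: N=0 E=0 S=0 W=0
Car 8 crosses at step 5

5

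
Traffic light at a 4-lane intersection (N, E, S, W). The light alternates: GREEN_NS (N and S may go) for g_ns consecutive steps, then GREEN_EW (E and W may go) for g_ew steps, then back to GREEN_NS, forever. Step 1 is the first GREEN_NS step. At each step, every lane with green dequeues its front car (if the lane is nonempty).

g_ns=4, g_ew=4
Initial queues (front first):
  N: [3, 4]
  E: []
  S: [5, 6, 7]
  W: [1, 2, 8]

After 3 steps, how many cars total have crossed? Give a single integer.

Step 1 [NS]: N:car3-GO,E:wait,S:car5-GO,W:wait | queues: N=1 E=0 S=2 W=3
Step 2 [NS]: N:car4-GO,E:wait,S:car6-GO,W:wait | queues: N=0 E=0 S=1 W=3
Step 3 [NS]: N:empty,E:wait,S:car7-GO,W:wait | queues: N=0 E=0 S=0 W=3
Cars crossed by step 3: 5

Answer: 5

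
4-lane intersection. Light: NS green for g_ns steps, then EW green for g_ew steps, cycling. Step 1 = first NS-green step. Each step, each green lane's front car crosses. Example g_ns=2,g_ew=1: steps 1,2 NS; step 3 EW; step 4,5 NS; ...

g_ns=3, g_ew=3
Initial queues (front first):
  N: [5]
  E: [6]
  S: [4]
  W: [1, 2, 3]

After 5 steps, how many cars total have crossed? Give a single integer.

Answer: 5

Derivation:
Step 1 [NS]: N:car5-GO,E:wait,S:car4-GO,W:wait | queues: N=0 E=1 S=0 W=3
Step 2 [NS]: N:empty,E:wait,S:empty,W:wait | queues: N=0 E=1 S=0 W=3
Step 3 [NS]: N:empty,E:wait,S:empty,W:wait | queues: N=0 E=1 S=0 W=3
Step 4 [EW]: N:wait,E:car6-GO,S:wait,W:car1-GO | queues: N=0 E=0 S=0 W=2
Step 5 [EW]: N:wait,E:empty,S:wait,W:car2-GO | queues: N=0 E=0 S=0 W=1
Cars crossed by step 5: 5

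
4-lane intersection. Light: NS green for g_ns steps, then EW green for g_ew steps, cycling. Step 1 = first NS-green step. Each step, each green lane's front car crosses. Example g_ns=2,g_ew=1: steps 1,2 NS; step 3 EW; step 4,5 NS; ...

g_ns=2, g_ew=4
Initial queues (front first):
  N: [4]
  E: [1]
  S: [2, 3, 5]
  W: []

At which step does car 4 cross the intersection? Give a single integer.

Step 1 [NS]: N:car4-GO,E:wait,S:car2-GO,W:wait | queues: N=0 E=1 S=2 W=0
Step 2 [NS]: N:empty,E:wait,S:car3-GO,W:wait | queues: N=0 E=1 S=1 W=0
Step 3 [EW]: N:wait,E:car1-GO,S:wait,W:empty | queues: N=0 E=0 S=1 W=0
Step 4 [EW]: N:wait,E:empty,S:wait,W:empty | queues: N=0 E=0 S=1 W=0
Step 5 [EW]: N:wait,E:empty,S:wait,W:empty | queues: N=0 E=0 S=1 W=0
Step 6 [EW]: N:wait,E:empty,S:wait,W:empty | queues: N=0 E=0 S=1 W=0
Step 7 [NS]: N:empty,E:wait,S:car5-GO,W:wait | queues: N=0 E=0 S=0 W=0
Car 4 crosses at step 1

1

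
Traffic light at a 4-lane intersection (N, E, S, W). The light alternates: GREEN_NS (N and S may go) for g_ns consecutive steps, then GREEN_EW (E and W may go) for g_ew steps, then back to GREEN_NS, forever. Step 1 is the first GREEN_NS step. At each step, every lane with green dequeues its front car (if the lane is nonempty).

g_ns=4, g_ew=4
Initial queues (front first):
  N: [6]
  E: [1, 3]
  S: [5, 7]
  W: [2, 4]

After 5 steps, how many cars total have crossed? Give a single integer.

Step 1 [NS]: N:car6-GO,E:wait,S:car5-GO,W:wait | queues: N=0 E=2 S=1 W=2
Step 2 [NS]: N:empty,E:wait,S:car7-GO,W:wait | queues: N=0 E=2 S=0 W=2
Step 3 [NS]: N:empty,E:wait,S:empty,W:wait | queues: N=0 E=2 S=0 W=2
Step 4 [NS]: N:empty,E:wait,S:empty,W:wait | queues: N=0 E=2 S=0 W=2
Step 5 [EW]: N:wait,E:car1-GO,S:wait,W:car2-GO | queues: N=0 E=1 S=0 W=1
Cars crossed by step 5: 5

Answer: 5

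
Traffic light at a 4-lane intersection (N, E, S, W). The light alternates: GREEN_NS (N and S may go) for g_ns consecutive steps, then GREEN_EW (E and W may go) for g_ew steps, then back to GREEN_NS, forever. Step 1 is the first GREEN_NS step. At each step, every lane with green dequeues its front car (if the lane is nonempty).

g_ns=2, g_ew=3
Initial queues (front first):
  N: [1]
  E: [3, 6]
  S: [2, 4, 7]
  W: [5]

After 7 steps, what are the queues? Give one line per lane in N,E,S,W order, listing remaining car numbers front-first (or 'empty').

Step 1 [NS]: N:car1-GO,E:wait,S:car2-GO,W:wait | queues: N=0 E=2 S=2 W=1
Step 2 [NS]: N:empty,E:wait,S:car4-GO,W:wait | queues: N=0 E=2 S=1 W=1
Step 3 [EW]: N:wait,E:car3-GO,S:wait,W:car5-GO | queues: N=0 E=1 S=1 W=0
Step 4 [EW]: N:wait,E:car6-GO,S:wait,W:empty | queues: N=0 E=0 S=1 W=0
Step 5 [EW]: N:wait,E:empty,S:wait,W:empty | queues: N=0 E=0 S=1 W=0
Step 6 [NS]: N:empty,E:wait,S:car7-GO,W:wait | queues: N=0 E=0 S=0 W=0

N: empty
E: empty
S: empty
W: empty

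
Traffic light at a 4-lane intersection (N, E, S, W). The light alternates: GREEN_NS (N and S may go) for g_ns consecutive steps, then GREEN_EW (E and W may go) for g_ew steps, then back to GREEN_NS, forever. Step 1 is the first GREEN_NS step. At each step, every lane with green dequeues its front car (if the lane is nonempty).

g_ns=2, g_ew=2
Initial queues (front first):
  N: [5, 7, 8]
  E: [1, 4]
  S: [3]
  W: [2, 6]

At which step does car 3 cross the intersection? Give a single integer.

Step 1 [NS]: N:car5-GO,E:wait,S:car3-GO,W:wait | queues: N=2 E=2 S=0 W=2
Step 2 [NS]: N:car7-GO,E:wait,S:empty,W:wait | queues: N=1 E=2 S=0 W=2
Step 3 [EW]: N:wait,E:car1-GO,S:wait,W:car2-GO | queues: N=1 E=1 S=0 W=1
Step 4 [EW]: N:wait,E:car4-GO,S:wait,W:car6-GO | queues: N=1 E=0 S=0 W=0
Step 5 [NS]: N:car8-GO,E:wait,S:empty,W:wait | queues: N=0 E=0 S=0 W=0
Car 3 crosses at step 1

1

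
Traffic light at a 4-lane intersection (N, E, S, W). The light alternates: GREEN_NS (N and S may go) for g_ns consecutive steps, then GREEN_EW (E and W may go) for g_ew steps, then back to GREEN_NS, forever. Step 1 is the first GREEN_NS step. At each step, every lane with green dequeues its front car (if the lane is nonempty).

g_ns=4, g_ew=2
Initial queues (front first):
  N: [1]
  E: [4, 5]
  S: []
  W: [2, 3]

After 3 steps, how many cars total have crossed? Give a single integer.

Step 1 [NS]: N:car1-GO,E:wait,S:empty,W:wait | queues: N=0 E=2 S=0 W=2
Step 2 [NS]: N:empty,E:wait,S:empty,W:wait | queues: N=0 E=2 S=0 W=2
Step 3 [NS]: N:empty,E:wait,S:empty,W:wait | queues: N=0 E=2 S=0 W=2
Cars crossed by step 3: 1

Answer: 1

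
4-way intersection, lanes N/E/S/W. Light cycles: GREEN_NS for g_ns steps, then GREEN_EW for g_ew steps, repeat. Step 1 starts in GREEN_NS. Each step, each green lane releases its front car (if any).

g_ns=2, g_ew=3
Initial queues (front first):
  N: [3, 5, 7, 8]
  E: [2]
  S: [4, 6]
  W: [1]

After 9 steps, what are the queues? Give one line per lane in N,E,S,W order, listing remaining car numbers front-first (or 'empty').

Step 1 [NS]: N:car3-GO,E:wait,S:car4-GO,W:wait | queues: N=3 E=1 S=1 W=1
Step 2 [NS]: N:car5-GO,E:wait,S:car6-GO,W:wait | queues: N=2 E=1 S=0 W=1
Step 3 [EW]: N:wait,E:car2-GO,S:wait,W:car1-GO | queues: N=2 E=0 S=0 W=0
Step 4 [EW]: N:wait,E:empty,S:wait,W:empty | queues: N=2 E=0 S=0 W=0
Step 5 [EW]: N:wait,E:empty,S:wait,W:empty | queues: N=2 E=0 S=0 W=0
Step 6 [NS]: N:car7-GO,E:wait,S:empty,W:wait | queues: N=1 E=0 S=0 W=0
Step 7 [NS]: N:car8-GO,E:wait,S:empty,W:wait | queues: N=0 E=0 S=0 W=0

N: empty
E: empty
S: empty
W: empty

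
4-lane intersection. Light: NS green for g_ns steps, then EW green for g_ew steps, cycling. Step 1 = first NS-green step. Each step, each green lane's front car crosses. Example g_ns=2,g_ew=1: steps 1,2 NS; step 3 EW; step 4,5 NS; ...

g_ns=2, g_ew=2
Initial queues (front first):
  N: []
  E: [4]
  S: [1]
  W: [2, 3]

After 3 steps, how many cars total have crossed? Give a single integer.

Answer: 3

Derivation:
Step 1 [NS]: N:empty,E:wait,S:car1-GO,W:wait | queues: N=0 E=1 S=0 W=2
Step 2 [NS]: N:empty,E:wait,S:empty,W:wait | queues: N=0 E=1 S=0 W=2
Step 3 [EW]: N:wait,E:car4-GO,S:wait,W:car2-GO | queues: N=0 E=0 S=0 W=1
Cars crossed by step 3: 3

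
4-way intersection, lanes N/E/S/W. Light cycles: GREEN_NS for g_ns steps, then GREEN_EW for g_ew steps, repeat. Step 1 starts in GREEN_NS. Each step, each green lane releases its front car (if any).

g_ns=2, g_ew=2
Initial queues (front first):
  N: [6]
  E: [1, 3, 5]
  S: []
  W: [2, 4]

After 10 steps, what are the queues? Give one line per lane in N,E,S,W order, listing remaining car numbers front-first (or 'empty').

Step 1 [NS]: N:car6-GO,E:wait,S:empty,W:wait | queues: N=0 E=3 S=0 W=2
Step 2 [NS]: N:empty,E:wait,S:empty,W:wait | queues: N=0 E=3 S=0 W=2
Step 3 [EW]: N:wait,E:car1-GO,S:wait,W:car2-GO | queues: N=0 E=2 S=0 W=1
Step 4 [EW]: N:wait,E:car3-GO,S:wait,W:car4-GO | queues: N=0 E=1 S=0 W=0
Step 5 [NS]: N:empty,E:wait,S:empty,W:wait | queues: N=0 E=1 S=0 W=0
Step 6 [NS]: N:empty,E:wait,S:empty,W:wait | queues: N=0 E=1 S=0 W=0
Step 7 [EW]: N:wait,E:car5-GO,S:wait,W:empty | queues: N=0 E=0 S=0 W=0

N: empty
E: empty
S: empty
W: empty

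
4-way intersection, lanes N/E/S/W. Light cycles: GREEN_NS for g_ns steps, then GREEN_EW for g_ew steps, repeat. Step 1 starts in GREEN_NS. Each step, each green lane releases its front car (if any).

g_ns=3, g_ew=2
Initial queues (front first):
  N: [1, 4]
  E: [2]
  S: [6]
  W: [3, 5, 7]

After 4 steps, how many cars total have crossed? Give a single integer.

Step 1 [NS]: N:car1-GO,E:wait,S:car6-GO,W:wait | queues: N=1 E=1 S=0 W=3
Step 2 [NS]: N:car4-GO,E:wait,S:empty,W:wait | queues: N=0 E=1 S=0 W=3
Step 3 [NS]: N:empty,E:wait,S:empty,W:wait | queues: N=0 E=1 S=0 W=3
Step 4 [EW]: N:wait,E:car2-GO,S:wait,W:car3-GO | queues: N=0 E=0 S=0 W=2
Cars crossed by step 4: 5

Answer: 5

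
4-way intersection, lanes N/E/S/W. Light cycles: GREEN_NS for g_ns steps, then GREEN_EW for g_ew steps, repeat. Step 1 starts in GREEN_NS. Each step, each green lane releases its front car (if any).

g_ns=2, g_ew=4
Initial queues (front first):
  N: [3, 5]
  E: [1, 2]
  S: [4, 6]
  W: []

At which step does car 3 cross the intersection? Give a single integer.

Step 1 [NS]: N:car3-GO,E:wait,S:car4-GO,W:wait | queues: N=1 E=2 S=1 W=0
Step 2 [NS]: N:car5-GO,E:wait,S:car6-GO,W:wait | queues: N=0 E=2 S=0 W=0
Step 3 [EW]: N:wait,E:car1-GO,S:wait,W:empty | queues: N=0 E=1 S=0 W=0
Step 4 [EW]: N:wait,E:car2-GO,S:wait,W:empty | queues: N=0 E=0 S=0 W=0
Car 3 crosses at step 1

1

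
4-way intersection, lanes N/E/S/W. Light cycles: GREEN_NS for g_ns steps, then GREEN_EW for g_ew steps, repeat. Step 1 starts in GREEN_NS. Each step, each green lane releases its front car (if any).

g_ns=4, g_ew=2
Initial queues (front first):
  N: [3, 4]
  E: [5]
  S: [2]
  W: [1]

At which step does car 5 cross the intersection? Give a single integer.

Step 1 [NS]: N:car3-GO,E:wait,S:car2-GO,W:wait | queues: N=1 E=1 S=0 W=1
Step 2 [NS]: N:car4-GO,E:wait,S:empty,W:wait | queues: N=0 E=1 S=0 W=1
Step 3 [NS]: N:empty,E:wait,S:empty,W:wait | queues: N=0 E=1 S=0 W=1
Step 4 [NS]: N:empty,E:wait,S:empty,W:wait | queues: N=0 E=1 S=0 W=1
Step 5 [EW]: N:wait,E:car5-GO,S:wait,W:car1-GO | queues: N=0 E=0 S=0 W=0
Car 5 crosses at step 5

5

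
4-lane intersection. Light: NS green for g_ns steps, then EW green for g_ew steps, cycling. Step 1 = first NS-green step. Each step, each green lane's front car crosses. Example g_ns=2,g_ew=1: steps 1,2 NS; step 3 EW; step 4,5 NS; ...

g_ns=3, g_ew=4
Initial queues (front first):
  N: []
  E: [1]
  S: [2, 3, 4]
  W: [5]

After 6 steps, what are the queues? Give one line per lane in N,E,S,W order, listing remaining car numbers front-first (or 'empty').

Step 1 [NS]: N:empty,E:wait,S:car2-GO,W:wait | queues: N=0 E=1 S=2 W=1
Step 2 [NS]: N:empty,E:wait,S:car3-GO,W:wait | queues: N=0 E=1 S=1 W=1
Step 3 [NS]: N:empty,E:wait,S:car4-GO,W:wait | queues: N=0 E=1 S=0 W=1
Step 4 [EW]: N:wait,E:car1-GO,S:wait,W:car5-GO | queues: N=0 E=0 S=0 W=0

N: empty
E: empty
S: empty
W: empty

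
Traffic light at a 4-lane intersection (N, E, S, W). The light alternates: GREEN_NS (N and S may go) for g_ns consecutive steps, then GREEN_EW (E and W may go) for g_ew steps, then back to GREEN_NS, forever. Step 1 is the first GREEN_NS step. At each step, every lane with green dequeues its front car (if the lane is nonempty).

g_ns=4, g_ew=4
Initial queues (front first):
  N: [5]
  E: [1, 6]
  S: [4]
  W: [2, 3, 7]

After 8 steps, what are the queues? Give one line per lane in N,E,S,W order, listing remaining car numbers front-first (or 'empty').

Step 1 [NS]: N:car5-GO,E:wait,S:car4-GO,W:wait | queues: N=0 E=2 S=0 W=3
Step 2 [NS]: N:empty,E:wait,S:empty,W:wait | queues: N=0 E=2 S=0 W=3
Step 3 [NS]: N:empty,E:wait,S:empty,W:wait | queues: N=0 E=2 S=0 W=3
Step 4 [NS]: N:empty,E:wait,S:empty,W:wait | queues: N=0 E=2 S=0 W=3
Step 5 [EW]: N:wait,E:car1-GO,S:wait,W:car2-GO | queues: N=0 E=1 S=0 W=2
Step 6 [EW]: N:wait,E:car6-GO,S:wait,W:car3-GO | queues: N=0 E=0 S=0 W=1
Step 7 [EW]: N:wait,E:empty,S:wait,W:car7-GO | queues: N=0 E=0 S=0 W=0

N: empty
E: empty
S: empty
W: empty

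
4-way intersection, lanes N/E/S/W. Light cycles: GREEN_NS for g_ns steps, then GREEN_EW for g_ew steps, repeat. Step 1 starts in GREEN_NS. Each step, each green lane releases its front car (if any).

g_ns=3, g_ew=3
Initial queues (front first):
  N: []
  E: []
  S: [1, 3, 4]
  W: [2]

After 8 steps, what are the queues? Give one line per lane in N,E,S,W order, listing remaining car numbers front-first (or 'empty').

Step 1 [NS]: N:empty,E:wait,S:car1-GO,W:wait | queues: N=0 E=0 S=2 W=1
Step 2 [NS]: N:empty,E:wait,S:car3-GO,W:wait | queues: N=0 E=0 S=1 W=1
Step 3 [NS]: N:empty,E:wait,S:car4-GO,W:wait | queues: N=0 E=0 S=0 W=1
Step 4 [EW]: N:wait,E:empty,S:wait,W:car2-GO | queues: N=0 E=0 S=0 W=0

N: empty
E: empty
S: empty
W: empty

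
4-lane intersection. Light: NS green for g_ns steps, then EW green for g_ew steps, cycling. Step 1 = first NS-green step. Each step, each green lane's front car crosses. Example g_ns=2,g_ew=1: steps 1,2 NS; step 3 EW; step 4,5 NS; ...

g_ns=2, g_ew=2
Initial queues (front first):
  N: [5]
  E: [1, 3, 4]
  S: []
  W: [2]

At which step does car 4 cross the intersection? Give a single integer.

Step 1 [NS]: N:car5-GO,E:wait,S:empty,W:wait | queues: N=0 E=3 S=0 W=1
Step 2 [NS]: N:empty,E:wait,S:empty,W:wait | queues: N=0 E=3 S=0 W=1
Step 3 [EW]: N:wait,E:car1-GO,S:wait,W:car2-GO | queues: N=0 E=2 S=0 W=0
Step 4 [EW]: N:wait,E:car3-GO,S:wait,W:empty | queues: N=0 E=1 S=0 W=0
Step 5 [NS]: N:empty,E:wait,S:empty,W:wait | queues: N=0 E=1 S=0 W=0
Step 6 [NS]: N:empty,E:wait,S:empty,W:wait | queues: N=0 E=1 S=0 W=0
Step 7 [EW]: N:wait,E:car4-GO,S:wait,W:empty | queues: N=0 E=0 S=0 W=0
Car 4 crosses at step 7

7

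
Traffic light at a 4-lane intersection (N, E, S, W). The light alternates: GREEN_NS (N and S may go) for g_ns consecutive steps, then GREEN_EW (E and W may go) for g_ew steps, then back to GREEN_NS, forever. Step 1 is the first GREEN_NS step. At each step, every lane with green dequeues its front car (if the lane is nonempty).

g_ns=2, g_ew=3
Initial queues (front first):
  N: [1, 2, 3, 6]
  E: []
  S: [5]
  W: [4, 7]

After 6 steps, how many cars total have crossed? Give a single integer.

Answer: 6

Derivation:
Step 1 [NS]: N:car1-GO,E:wait,S:car5-GO,W:wait | queues: N=3 E=0 S=0 W=2
Step 2 [NS]: N:car2-GO,E:wait,S:empty,W:wait | queues: N=2 E=0 S=0 W=2
Step 3 [EW]: N:wait,E:empty,S:wait,W:car4-GO | queues: N=2 E=0 S=0 W=1
Step 4 [EW]: N:wait,E:empty,S:wait,W:car7-GO | queues: N=2 E=0 S=0 W=0
Step 5 [EW]: N:wait,E:empty,S:wait,W:empty | queues: N=2 E=0 S=0 W=0
Step 6 [NS]: N:car3-GO,E:wait,S:empty,W:wait | queues: N=1 E=0 S=0 W=0
Cars crossed by step 6: 6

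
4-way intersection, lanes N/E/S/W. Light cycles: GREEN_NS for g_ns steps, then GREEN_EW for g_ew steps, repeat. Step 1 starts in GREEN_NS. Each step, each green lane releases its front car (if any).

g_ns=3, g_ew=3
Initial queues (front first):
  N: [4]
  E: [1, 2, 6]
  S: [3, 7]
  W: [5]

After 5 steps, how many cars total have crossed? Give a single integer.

Answer: 6

Derivation:
Step 1 [NS]: N:car4-GO,E:wait,S:car3-GO,W:wait | queues: N=0 E=3 S=1 W=1
Step 2 [NS]: N:empty,E:wait,S:car7-GO,W:wait | queues: N=0 E=3 S=0 W=1
Step 3 [NS]: N:empty,E:wait,S:empty,W:wait | queues: N=0 E=3 S=0 W=1
Step 4 [EW]: N:wait,E:car1-GO,S:wait,W:car5-GO | queues: N=0 E=2 S=0 W=0
Step 5 [EW]: N:wait,E:car2-GO,S:wait,W:empty | queues: N=0 E=1 S=0 W=0
Cars crossed by step 5: 6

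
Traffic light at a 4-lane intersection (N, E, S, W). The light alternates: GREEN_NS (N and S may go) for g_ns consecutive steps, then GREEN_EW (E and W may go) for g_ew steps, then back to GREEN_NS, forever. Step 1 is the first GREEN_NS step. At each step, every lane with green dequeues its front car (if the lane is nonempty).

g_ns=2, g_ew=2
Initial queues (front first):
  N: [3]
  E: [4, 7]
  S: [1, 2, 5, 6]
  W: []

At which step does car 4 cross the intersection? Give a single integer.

Step 1 [NS]: N:car3-GO,E:wait,S:car1-GO,W:wait | queues: N=0 E=2 S=3 W=0
Step 2 [NS]: N:empty,E:wait,S:car2-GO,W:wait | queues: N=0 E=2 S=2 W=0
Step 3 [EW]: N:wait,E:car4-GO,S:wait,W:empty | queues: N=0 E=1 S=2 W=0
Step 4 [EW]: N:wait,E:car7-GO,S:wait,W:empty | queues: N=0 E=0 S=2 W=0
Step 5 [NS]: N:empty,E:wait,S:car5-GO,W:wait | queues: N=0 E=0 S=1 W=0
Step 6 [NS]: N:empty,E:wait,S:car6-GO,W:wait | queues: N=0 E=0 S=0 W=0
Car 4 crosses at step 3

3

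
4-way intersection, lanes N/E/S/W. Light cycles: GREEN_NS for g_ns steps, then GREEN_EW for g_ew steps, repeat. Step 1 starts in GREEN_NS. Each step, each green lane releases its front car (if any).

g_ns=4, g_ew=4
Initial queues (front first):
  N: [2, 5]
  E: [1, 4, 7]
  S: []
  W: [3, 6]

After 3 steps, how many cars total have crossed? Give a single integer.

Step 1 [NS]: N:car2-GO,E:wait,S:empty,W:wait | queues: N=1 E=3 S=0 W=2
Step 2 [NS]: N:car5-GO,E:wait,S:empty,W:wait | queues: N=0 E=3 S=0 W=2
Step 3 [NS]: N:empty,E:wait,S:empty,W:wait | queues: N=0 E=3 S=0 W=2
Cars crossed by step 3: 2

Answer: 2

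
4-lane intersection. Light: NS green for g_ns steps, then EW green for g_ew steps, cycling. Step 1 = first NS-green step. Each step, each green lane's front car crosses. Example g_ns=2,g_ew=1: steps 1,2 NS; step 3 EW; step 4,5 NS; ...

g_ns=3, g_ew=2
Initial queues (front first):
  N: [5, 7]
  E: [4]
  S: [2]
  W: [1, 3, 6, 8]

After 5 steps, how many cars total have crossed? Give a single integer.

Answer: 6

Derivation:
Step 1 [NS]: N:car5-GO,E:wait,S:car2-GO,W:wait | queues: N=1 E=1 S=0 W=4
Step 2 [NS]: N:car7-GO,E:wait,S:empty,W:wait | queues: N=0 E=1 S=0 W=4
Step 3 [NS]: N:empty,E:wait,S:empty,W:wait | queues: N=0 E=1 S=0 W=4
Step 4 [EW]: N:wait,E:car4-GO,S:wait,W:car1-GO | queues: N=0 E=0 S=0 W=3
Step 5 [EW]: N:wait,E:empty,S:wait,W:car3-GO | queues: N=0 E=0 S=0 W=2
Cars crossed by step 5: 6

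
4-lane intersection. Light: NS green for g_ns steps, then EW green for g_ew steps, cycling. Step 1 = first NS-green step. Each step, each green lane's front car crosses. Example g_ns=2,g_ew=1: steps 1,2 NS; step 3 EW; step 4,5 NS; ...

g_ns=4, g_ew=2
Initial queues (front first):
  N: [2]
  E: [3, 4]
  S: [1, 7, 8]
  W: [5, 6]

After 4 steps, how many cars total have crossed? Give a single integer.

Step 1 [NS]: N:car2-GO,E:wait,S:car1-GO,W:wait | queues: N=0 E=2 S=2 W=2
Step 2 [NS]: N:empty,E:wait,S:car7-GO,W:wait | queues: N=0 E=2 S=1 W=2
Step 3 [NS]: N:empty,E:wait,S:car8-GO,W:wait | queues: N=0 E=2 S=0 W=2
Step 4 [NS]: N:empty,E:wait,S:empty,W:wait | queues: N=0 E=2 S=0 W=2
Cars crossed by step 4: 4

Answer: 4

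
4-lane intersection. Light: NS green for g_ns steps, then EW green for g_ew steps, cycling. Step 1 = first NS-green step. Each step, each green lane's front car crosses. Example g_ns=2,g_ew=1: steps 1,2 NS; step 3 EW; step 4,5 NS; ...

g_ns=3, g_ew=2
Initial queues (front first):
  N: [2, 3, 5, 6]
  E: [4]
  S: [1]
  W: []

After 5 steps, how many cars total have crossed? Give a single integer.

Step 1 [NS]: N:car2-GO,E:wait,S:car1-GO,W:wait | queues: N=3 E=1 S=0 W=0
Step 2 [NS]: N:car3-GO,E:wait,S:empty,W:wait | queues: N=2 E=1 S=0 W=0
Step 3 [NS]: N:car5-GO,E:wait,S:empty,W:wait | queues: N=1 E=1 S=0 W=0
Step 4 [EW]: N:wait,E:car4-GO,S:wait,W:empty | queues: N=1 E=0 S=0 W=0
Step 5 [EW]: N:wait,E:empty,S:wait,W:empty | queues: N=1 E=0 S=0 W=0
Cars crossed by step 5: 5

Answer: 5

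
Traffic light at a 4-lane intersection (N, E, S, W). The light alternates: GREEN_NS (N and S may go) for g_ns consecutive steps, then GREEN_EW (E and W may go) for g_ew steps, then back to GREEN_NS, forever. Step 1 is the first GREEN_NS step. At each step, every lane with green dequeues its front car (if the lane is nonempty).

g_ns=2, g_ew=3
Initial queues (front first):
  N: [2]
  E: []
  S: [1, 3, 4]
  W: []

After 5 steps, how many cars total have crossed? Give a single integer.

Answer: 3

Derivation:
Step 1 [NS]: N:car2-GO,E:wait,S:car1-GO,W:wait | queues: N=0 E=0 S=2 W=0
Step 2 [NS]: N:empty,E:wait,S:car3-GO,W:wait | queues: N=0 E=0 S=1 W=0
Step 3 [EW]: N:wait,E:empty,S:wait,W:empty | queues: N=0 E=0 S=1 W=0
Step 4 [EW]: N:wait,E:empty,S:wait,W:empty | queues: N=0 E=0 S=1 W=0
Step 5 [EW]: N:wait,E:empty,S:wait,W:empty | queues: N=0 E=0 S=1 W=0
Cars crossed by step 5: 3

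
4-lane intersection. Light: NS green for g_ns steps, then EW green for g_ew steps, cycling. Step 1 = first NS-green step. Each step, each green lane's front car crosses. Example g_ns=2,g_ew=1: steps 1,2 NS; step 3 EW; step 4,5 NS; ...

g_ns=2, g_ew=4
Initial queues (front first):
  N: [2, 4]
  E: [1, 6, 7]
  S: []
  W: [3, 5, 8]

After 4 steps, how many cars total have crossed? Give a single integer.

Answer: 6

Derivation:
Step 1 [NS]: N:car2-GO,E:wait,S:empty,W:wait | queues: N=1 E=3 S=0 W=3
Step 2 [NS]: N:car4-GO,E:wait,S:empty,W:wait | queues: N=0 E=3 S=0 W=3
Step 3 [EW]: N:wait,E:car1-GO,S:wait,W:car3-GO | queues: N=0 E=2 S=0 W=2
Step 4 [EW]: N:wait,E:car6-GO,S:wait,W:car5-GO | queues: N=0 E=1 S=0 W=1
Cars crossed by step 4: 6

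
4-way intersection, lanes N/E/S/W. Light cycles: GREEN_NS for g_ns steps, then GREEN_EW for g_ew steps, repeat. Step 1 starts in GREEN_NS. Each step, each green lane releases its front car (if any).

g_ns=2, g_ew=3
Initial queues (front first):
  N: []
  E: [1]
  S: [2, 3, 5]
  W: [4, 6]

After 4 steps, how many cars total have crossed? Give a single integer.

Answer: 5

Derivation:
Step 1 [NS]: N:empty,E:wait,S:car2-GO,W:wait | queues: N=0 E=1 S=2 W=2
Step 2 [NS]: N:empty,E:wait,S:car3-GO,W:wait | queues: N=0 E=1 S=1 W=2
Step 3 [EW]: N:wait,E:car1-GO,S:wait,W:car4-GO | queues: N=0 E=0 S=1 W=1
Step 4 [EW]: N:wait,E:empty,S:wait,W:car6-GO | queues: N=0 E=0 S=1 W=0
Cars crossed by step 4: 5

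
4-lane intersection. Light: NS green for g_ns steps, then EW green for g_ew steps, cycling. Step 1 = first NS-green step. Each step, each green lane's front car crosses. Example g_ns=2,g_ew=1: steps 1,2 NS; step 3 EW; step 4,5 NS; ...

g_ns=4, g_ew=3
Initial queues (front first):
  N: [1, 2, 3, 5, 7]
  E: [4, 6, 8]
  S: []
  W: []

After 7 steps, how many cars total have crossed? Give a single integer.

Answer: 7

Derivation:
Step 1 [NS]: N:car1-GO,E:wait,S:empty,W:wait | queues: N=4 E=3 S=0 W=0
Step 2 [NS]: N:car2-GO,E:wait,S:empty,W:wait | queues: N=3 E=3 S=0 W=0
Step 3 [NS]: N:car3-GO,E:wait,S:empty,W:wait | queues: N=2 E=3 S=0 W=0
Step 4 [NS]: N:car5-GO,E:wait,S:empty,W:wait | queues: N=1 E=3 S=0 W=0
Step 5 [EW]: N:wait,E:car4-GO,S:wait,W:empty | queues: N=1 E=2 S=0 W=0
Step 6 [EW]: N:wait,E:car6-GO,S:wait,W:empty | queues: N=1 E=1 S=0 W=0
Step 7 [EW]: N:wait,E:car8-GO,S:wait,W:empty | queues: N=1 E=0 S=0 W=0
Cars crossed by step 7: 7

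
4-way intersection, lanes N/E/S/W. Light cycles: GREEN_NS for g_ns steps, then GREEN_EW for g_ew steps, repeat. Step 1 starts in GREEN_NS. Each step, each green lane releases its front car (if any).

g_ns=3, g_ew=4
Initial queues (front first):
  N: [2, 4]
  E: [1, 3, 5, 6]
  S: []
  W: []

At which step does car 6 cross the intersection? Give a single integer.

Step 1 [NS]: N:car2-GO,E:wait,S:empty,W:wait | queues: N=1 E=4 S=0 W=0
Step 2 [NS]: N:car4-GO,E:wait,S:empty,W:wait | queues: N=0 E=4 S=0 W=0
Step 3 [NS]: N:empty,E:wait,S:empty,W:wait | queues: N=0 E=4 S=0 W=0
Step 4 [EW]: N:wait,E:car1-GO,S:wait,W:empty | queues: N=0 E=3 S=0 W=0
Step 5 [EW]: N:wait,E:car3-GO,S:wait,W:empty | queues: N=0 E=2 S=0 W=0
Step 6 [EW]: N:wait,E:car5-GO,S:wait,W:empty | queues: N=0 E=1 S=0 W=0
Step 7 [EW]: N:wait,E:car6-GO,S:wait,W:empty | queues: N=0 E=0 S=0 W=0
Car 6 crosses at step 7

7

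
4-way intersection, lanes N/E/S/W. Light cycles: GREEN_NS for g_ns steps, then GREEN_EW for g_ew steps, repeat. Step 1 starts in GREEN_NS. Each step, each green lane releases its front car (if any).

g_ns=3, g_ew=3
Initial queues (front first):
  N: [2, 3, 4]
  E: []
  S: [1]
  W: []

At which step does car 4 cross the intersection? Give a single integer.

Step 1 [NS]: N:car2-GO,E:wait,S:car1-GO,W:wait | queues: N=2 E=0 S=0 W=0
Step 2 [NS]: N:car3-GO,E:wait,S:empty,W:wait | queues: N=1 E=0 S=0 W=0
Step 3 [NS]: N:car4-GO,E:wait,S:empty,W:wait | queues: N=0 E=0 S=0 W=0
Car 4 crosses at step 3

3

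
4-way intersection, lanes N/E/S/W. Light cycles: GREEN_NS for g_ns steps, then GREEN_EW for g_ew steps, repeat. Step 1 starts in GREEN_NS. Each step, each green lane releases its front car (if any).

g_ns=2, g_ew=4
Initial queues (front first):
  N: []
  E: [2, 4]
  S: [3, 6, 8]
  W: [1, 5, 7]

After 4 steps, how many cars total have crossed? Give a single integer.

Step 1 [NS]: N:empty,E:wait,S:car3-GO,W:wait | queues: N=0 E=2 S=2 W=3
Step 2 [NS]: N:empty,E:wait,S:car6-GO,W:wait | queues: N=0 E=2 S=1 W=3
Step 3 [EW]: N:wait,E:car2-GO,S:wait,W:car1-GO | queues: N=0 E=1 S=1 W=2
Step 4 [EW]: N:wait,E:car4-GO,S:wait,W:car5-GO | queues: N=0 E=0 S=1 W=1
Cars crossed by step 4: 6

Answer: 6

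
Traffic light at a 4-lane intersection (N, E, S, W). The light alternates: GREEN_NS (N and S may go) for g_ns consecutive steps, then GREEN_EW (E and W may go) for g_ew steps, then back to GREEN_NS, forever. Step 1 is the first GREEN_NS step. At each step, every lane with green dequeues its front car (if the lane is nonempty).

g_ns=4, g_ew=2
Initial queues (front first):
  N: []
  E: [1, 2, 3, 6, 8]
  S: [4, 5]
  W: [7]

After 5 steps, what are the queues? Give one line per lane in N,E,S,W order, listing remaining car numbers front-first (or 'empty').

Step 1 [NS]: N:empty,E:wait,S:car4-GO,W:wait | queues: N=0 E=5 S=1 W=1
Step 2 [NS]: N:empty,E:wait,S:car5-GO,W:wait | queues: N=0 E=5 S=0 W=1
Step 3 [NS]: N:empty,E:wait,S:empty,W:wait | queues: N=0 E=5 S=0 W=1
Step 4 [NS]: N:empty,E:wait,S:empty,W:wait | queues: N=0 E=5 S=0 W=1
Step 5 [EW]: N:wait,E:car1-GO,S:wait,W:car7-GO | queues: N=0 E=4 S=0 W=0

N: empty
E: 2 3 6 8
S: empty
W: empty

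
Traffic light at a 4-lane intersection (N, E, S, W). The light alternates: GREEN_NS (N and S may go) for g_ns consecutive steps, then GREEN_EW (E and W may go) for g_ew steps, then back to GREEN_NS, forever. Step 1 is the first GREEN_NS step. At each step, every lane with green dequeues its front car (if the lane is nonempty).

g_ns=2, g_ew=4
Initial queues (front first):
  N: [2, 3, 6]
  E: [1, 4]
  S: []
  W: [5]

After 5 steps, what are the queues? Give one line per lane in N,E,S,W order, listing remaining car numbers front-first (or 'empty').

Step 1 [NS]: N:car2-GO,E:wait,S:empty,W:wait | queues: N=2 E=2 S=0 W=1
Step 2 [NS]: N:car3-GO,E:wait,S:empty,W:wait | queues: N=1 E=2 S=0 W=1
Step 3 [EW]: N:wait,E:car1-GO,S:wait,W:car5-GO | queues: N=1 E=1 S=0 W=0
Step 4 [EW]: N:wait,E:car4-GO,S:wait,W:empty | queues: N=1 E=0 S=0 W=0
Step 5 [EW]: N:wait,E:empty,S:wait,W:empty | queues: N=1 E=0 S=0 W=0

N: 6
E: empty
S: empty
W: empty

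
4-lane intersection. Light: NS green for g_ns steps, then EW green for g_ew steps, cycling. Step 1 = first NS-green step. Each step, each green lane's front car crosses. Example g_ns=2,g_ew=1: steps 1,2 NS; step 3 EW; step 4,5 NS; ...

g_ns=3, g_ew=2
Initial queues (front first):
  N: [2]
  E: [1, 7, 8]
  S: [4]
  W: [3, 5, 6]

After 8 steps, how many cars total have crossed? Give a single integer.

Step 1 [NS]: N:car2-GO,E:wait,S:car4-GO,W:wait | queues: N=0 E=3 S=0 W=3
Step 2 [NS]: N:empty,E:wait,S:empty,W:wait | queues: N=0 E=3 S=0 W=3
Step 3 [NS]: N:empty,E:wait,S:empty,W:wait | queues: N=0 E=3 S=0 W=3
Step 4 [EW]: N:wait,E:car1-GO,S:wait,W:car3-GO | queues: N=0 E=2 S=0 W=2
Step 5 [EW]: N:wait,E:car7-GO,S:wait,W:car5-GO | queues: N=0 E=1 S=0 W=1
Step 6 [NS]: N:empty,E:wait,S:empty,W:wait | queues: N=0 E=1 S=0 W=1
Step 7 [NS]: N:empty,E:wait,S:empty,W:wait | queues: N=0 E=1 S=0 W=1
Step 8 [NS]: N:empty,E:wait,S:empty,W:wait | queues: N=0 E=1 S=0 W=1
Cars crossed by step 8: 6

Answer: 6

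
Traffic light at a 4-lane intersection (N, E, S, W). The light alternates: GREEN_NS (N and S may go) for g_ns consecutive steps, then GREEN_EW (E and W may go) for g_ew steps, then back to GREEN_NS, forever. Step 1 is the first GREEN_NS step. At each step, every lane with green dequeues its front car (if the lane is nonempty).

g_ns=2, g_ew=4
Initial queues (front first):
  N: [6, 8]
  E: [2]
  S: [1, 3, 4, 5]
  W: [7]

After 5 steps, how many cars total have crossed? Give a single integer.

Step 1 [NS]: N:car6-GO,E:wait,S:car1-GO,W:wait | queues: N=1 E=1 S=3 W=1
Step 2 [NS]: N:car8-GO,E:wait,S:car3-GO,W:wait | queues: N=0 E=1 S=2 W=1
Step 3 [EW]: N:wait,E:car2-GO,S:wait,W:car7-GO | queues: N=0 E=0 S=2 W=0
Step 4 [EW]: N:wait,E:empty,S:wait,W:empty | queues: N=0 E=0 S=2 W=0
Step 5 [EW]: N:wait,E:empty,S:wait,W:empty | queues: N=0 E=0 S=2 W=0
Cars crossed by step 5: 6

Answer: 6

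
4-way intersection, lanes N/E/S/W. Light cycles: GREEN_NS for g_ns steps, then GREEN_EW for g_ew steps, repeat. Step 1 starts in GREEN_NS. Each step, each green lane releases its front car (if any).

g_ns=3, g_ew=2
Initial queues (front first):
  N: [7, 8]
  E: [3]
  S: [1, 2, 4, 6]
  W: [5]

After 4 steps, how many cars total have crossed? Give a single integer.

Answer: 7

Derivation:
Step 1 [NS]: N:car7-GO,E:wait,S:car1-GO,W:wait | queues: N=1 E=1 S=3 W=1
Step 2 [NS]: N:car8-GO,E:wait,S:car2-GO,W:wait | queues: N=0 E=1 S=2 W=1
Step 3 [NS]: N:empty,E:wait,S:car4-GO,W:wait | queues: N=0 E=1 S=1 W=1
Step 4 [EW]: N:wait,E:car3-GO,S:wait,W:car5-GO | queues: N=0 E=0 S=1 W=0
Cars crossed by step 4: 7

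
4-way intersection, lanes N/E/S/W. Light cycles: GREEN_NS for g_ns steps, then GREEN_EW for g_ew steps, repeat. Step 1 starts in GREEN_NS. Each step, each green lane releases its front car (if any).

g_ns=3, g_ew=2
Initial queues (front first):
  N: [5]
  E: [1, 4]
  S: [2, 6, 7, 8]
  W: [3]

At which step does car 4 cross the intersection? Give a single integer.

Step 1 [NS]: N:car5-GO,E:wait,S:car2-GO,W:wait | queues: N=0 E=2 S=3 W=1
Step 2 [NS]: N:empty,E:wait,S:car6-GO,W:wait | queues: N=0 E=2 S=2 W=1
Step 3 [NS]: N:empty,E:wait,S:car7-GO,W:wait | queues: N=0 E=2 S=1 W=1
Step 4 [EW]: N:wait,E:car1-GO,S:wait,W:car3-GO | queues: N=0 E=1 S=1 W=0
Step 5 [EW]: N:wait,E:car4-GO,S:wait,W:empty | queues: N=0 E=0 S=1 W=0
Step 6 [NS]: N:empty,E:wait,S:car8-GO,W:wait | queues: N=0 E=0 S=0 W=0
Car 4 crosses at step 5

5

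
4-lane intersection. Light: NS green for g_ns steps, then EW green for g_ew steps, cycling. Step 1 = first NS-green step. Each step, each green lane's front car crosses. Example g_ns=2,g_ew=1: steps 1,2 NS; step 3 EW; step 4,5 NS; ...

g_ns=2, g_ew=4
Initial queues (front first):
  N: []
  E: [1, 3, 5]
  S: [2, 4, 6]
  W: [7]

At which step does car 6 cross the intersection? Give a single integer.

Step 1 [NS]: N:empty,E:wait,S:car2-GO,W:wait | queues: N=0 E=3 S=2 W=1
Step 2 [NS]: N:empty,E:wait,S:car4-GO,W:wait | queues: N=0 E=3 S=1 W=1
Step 3 [EW]: N:wait,E:car1-GO,S:wait,W:car7-GO | queues: N=0 E=2 S=1 W=0
Step 4 [EW]: N:wait,E:car3-GO,S:wait,W:empty | queues: N=0 E=1 S=1 W=0
Step 5 [EW]: N:wait,E:car5-GO,S:wait,W:empty | queues: N=0 E=0 S=1 W=0
Step 6 [EW]: N:wait,E:empty,S:wait,W:empty | queues: N=0 E=0 S=1 W=0
Step 7 [NS]: N:empty,E:wait,S:car6-GO,W:wait | queues: N=0 E=0 S=0 W=0
Car 6 crosses at step 7

7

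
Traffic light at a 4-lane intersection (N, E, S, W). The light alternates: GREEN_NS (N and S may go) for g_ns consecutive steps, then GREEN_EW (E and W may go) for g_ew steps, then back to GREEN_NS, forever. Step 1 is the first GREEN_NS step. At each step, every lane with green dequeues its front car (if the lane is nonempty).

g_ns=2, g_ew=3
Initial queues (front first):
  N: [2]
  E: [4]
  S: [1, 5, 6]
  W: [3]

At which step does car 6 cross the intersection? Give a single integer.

Step 1 [NS]: N:car2-GO,E:wait,S:car1-GO,W:wait | queues: N=0 E=1 S=2 W=1
Step 2 [NS]: N:empty,E:wait,S:car5-GO,W:wait | queues: N=0 E=1 S=1 W=1
Step 3 [EW]: N:wait,E:car4-GO,S:wait,W:car3-GO | queues: N=0 E=0 S=1 W=0
Step 4 [EW]: N:wait,E:empty,S:wait,W:empty | queues: N=0 E=0 S=1 W=0
Step 5 [EW]: N:wait,E:empty,S:wait,W:empty | queues: N=0 E=0 S=1 W=0
Step 6 [NS]: N:empty,E:wait,S:car6-GO,W:wait | queues: N=0 E=0 S=0 W=0
Car 6 crosses at step 6

6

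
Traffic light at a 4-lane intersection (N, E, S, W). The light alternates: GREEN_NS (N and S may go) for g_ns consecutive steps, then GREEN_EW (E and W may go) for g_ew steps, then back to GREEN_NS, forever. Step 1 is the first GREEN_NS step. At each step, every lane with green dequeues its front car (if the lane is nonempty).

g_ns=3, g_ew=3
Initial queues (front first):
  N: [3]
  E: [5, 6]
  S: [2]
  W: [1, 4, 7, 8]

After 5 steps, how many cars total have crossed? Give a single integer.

Answer: 6

Derivation:
Step 1 [NS]: N:car3-GO,E:wait,S:car2-GO,W:wait | queues: N=0 E=2 S=0 W=4
Step 2 [NS]: N:empty,E:wait,S:empty,W:wait | queues: N=0 E=2 S=0 W=4
Step 3 [NS]: N:empty,E:wait,S:empty,W:wait | queues: N=0 E=2 S=0 W=4
Step 4 [EW]: N:wait,E:car5-GO,S:wait,W:car1-GO | queues: N=0 E=1 S=0 W=3
Step 5 [EW]: N:wait,E:car6-GO,S:wait,W:car4-GO | queues: N=0 E=0 S=0 W=2
Cars crossed by step 5: 6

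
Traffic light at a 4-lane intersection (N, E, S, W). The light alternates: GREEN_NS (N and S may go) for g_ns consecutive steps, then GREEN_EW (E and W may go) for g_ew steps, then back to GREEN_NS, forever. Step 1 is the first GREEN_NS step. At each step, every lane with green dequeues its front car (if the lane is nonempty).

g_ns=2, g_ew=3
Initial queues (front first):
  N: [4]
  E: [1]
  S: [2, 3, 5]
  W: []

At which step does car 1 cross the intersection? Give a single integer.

Step 1 [NS]: N:car4-GO,E:wait,S:car2-GO,W:wait | queues: N=0 E=1 S=2 W=0
Step 2 [NS]: N:empty,E:wait,S:car3-GO,W:wait | queues: N=0 E=1 S=1 W=0
Step 3 [EW]: N:wait,E:car1-GO,S:wait,W:empty | queues: N=0 E=0 S=1 W=0
Step 4 [EW]: N:wait,E:empty,S:wait,W:empty | queues: N=0 E=0 S=1 W=0
Step 5 [EW]: N:wait,E:empty,S:wait,W:empty | queues: N=0 E=0 S=1 W=0
Step 6 [NS]: N:empty,E:wait,S:car5-GO,W:wait | queues: N=0 E=0 S=0 W=0
Car 1 crosses at step 3

3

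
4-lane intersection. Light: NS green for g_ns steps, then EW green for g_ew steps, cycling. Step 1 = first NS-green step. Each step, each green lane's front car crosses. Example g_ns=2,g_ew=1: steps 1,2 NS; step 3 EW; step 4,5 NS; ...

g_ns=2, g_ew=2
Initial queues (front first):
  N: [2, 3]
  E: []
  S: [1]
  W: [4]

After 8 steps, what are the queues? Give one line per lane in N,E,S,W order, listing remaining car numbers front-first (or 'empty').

Step 1 [NS]: N:car2-GO,E:wait,S:car1-GO,W:wait | queues: N=1 E=0 S=0 W=1
Step 2 [NS]: N:car3-GO,E:wait,S:empty,W:wait | queues: N=0 E=0 S=0 W=1
Step 3 [EW]: N:wait,E:empty,S:wait,W:car4-GO | queues: N=0 E=0 S=0 W=0

N: empty
E: empty
S: empty
W: empty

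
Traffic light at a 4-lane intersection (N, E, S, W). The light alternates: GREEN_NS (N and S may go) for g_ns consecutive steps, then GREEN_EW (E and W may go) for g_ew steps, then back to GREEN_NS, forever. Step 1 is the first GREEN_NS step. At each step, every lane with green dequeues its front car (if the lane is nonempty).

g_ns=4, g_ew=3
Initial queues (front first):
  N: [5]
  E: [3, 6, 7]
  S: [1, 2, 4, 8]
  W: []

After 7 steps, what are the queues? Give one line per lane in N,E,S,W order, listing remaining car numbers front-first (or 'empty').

Step 1 [NS]: N:car5-GO,E:wait,S:car1-GO,W:wait | queues: N=0 E=3 S=3 W=0
Step 2 [NS]: N:empty,E:wait,S:car2-GO,W:wait | queues: N=0 E=3 S=2 W=0
Step 3 [NS]: N:empty,E:wait,S:car4-GO,W:wait | queues: N=0 E=3 S=1 W=0
Step 4 [NS]: N:empty,E:wait,S:car8-GO,W:wait | queues: N=0 E=3 S=0 W=0
Step 5 [EW]: N:wait,E:car3-GO,S:wait,W:empty | queues: N=0 E=2 S=0 W=0
Step 6 [EW]: N:wait,E:car6-GO,S:wait,W:empty | queues: N=0 E=1 S=0 W=0
Step 7 [EW]: N:wait,E:car7-GO,S:wait,W:empty | queues: N=0 E=0 S=0 W=0

N: empty
E: empty
S: empty
W: empty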